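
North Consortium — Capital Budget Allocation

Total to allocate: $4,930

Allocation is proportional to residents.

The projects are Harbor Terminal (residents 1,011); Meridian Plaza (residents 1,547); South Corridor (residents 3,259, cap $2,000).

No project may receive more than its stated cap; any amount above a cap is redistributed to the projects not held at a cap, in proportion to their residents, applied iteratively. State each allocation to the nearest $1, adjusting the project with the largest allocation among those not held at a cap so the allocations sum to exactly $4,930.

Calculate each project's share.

Harbor Terminal: $1,158 | Meridian Plaza: $1,772 | South Corridor: $2,000

Sum of residents: 5,817.
Unconstrained shares: Harbor Terminal 856.84; Meridian Plaza 1,311.11; South Corridor 2,762.05.
Capped: South Corridor ($2,000); balance $2,930 reallocated over remaining residents 2,558.
Redistributed shares: Harbor Terminal 1,158.03 → $1,158; Meridian Plaza 1,771.97 → $1,772.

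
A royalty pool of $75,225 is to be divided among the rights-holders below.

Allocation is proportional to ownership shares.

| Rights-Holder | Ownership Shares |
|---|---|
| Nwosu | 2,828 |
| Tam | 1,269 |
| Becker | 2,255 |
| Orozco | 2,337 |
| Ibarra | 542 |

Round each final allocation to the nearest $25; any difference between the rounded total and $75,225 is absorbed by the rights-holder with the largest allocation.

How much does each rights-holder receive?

Sum of ownership shares: 9,231.
Proportional shares: Nwosu 2,828/9,231 × $75,225 = 23,045.86; Tam 1,269/9,231 × $75,225 = 10,341.30; Becker 2,255/9,231 × $75,225 = 18,376.38; Orozco 2,337/9,231 × $75,225 = 19,044.61; Ibarra 542/9,231 × $75,225 = 4,416.85.
Rounded to nearest $25: Nwosu $23,050; Tam $10,350; Becker $18,375; Orozco $19,050; Ibarra $4,425. Sum = $75,250.
Difference $75,225 − $75,250 = −$25 applied to largest allocation (Nwosu): Nwosu becomes $23,025.

Nwosu: $23,025; Tam: $10,350; Becker: $18,375; Orozco: $19,050; Ibarra: $4,425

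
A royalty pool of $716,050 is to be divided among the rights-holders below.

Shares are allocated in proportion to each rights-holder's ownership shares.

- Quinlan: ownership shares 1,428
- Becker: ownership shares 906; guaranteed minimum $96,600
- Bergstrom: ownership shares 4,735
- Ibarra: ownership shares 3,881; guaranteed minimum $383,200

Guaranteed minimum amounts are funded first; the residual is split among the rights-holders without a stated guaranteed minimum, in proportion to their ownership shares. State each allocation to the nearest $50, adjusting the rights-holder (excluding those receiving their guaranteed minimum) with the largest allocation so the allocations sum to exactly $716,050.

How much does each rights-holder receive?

Quinlan: $54,750 · Becker: $96,600 · Bergstrom: $181,500 · Ibarra: $383,200

Fund the minimums — Becker $96,600; Ibarra $383,200. Residual $236,250.
Residual split over remaining ownership shares 6,163: Quinlan 54,740.39 → $54,750; Bergstrom 181,509.61 → $181,500.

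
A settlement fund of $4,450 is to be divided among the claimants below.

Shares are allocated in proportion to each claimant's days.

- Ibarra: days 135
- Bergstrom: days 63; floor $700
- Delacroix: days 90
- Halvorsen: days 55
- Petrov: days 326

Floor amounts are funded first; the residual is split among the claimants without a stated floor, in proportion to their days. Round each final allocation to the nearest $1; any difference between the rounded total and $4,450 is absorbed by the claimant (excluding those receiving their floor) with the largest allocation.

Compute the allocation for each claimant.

Minimums first: Bergstrom $700. Remaining pool $3,750.
Remaining pool split over remaining days 606: Ibarra 835.40 → $835; Delacroix 556.93 → $557; Halvorsen 340.35 → $340; Petrov 2,017.33 → $2,017.
Rounding difference +$1 applied to Petrov → $2,018.

Ibarra: $835 · Bergstrom: $700 · Delacroix: $557 · Halvorsen: $340 · Petrov: $2,018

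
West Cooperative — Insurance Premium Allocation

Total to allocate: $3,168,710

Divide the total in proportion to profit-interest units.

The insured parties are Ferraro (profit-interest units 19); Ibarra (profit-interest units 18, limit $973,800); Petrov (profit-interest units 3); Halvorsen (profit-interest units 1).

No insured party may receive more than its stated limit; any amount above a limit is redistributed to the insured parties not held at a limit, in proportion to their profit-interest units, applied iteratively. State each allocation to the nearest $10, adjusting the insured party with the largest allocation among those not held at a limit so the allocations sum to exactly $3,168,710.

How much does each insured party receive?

Ferraro: $1,813,190 · Ibarra: $973,800 · Petrov: $286,290 · Halvorsen: $95,430

Profit-interest units total: 41.
Proportional shares (ignoring caps): Ferraro 1,468,426.59; Ibarra 1,391,140.98; Petrov 231,856.83; Halvorsen 77,285.61.
Cap binds for Ibarra ($973,800); remaining pool $2,194,910 reallocated over remaining profit-interest units 23.
Redistributed shares: Ferraro 1,813,186.52 → $1,813,190; Petrov 286,292.61 → $286,290; Halvorsen 95,430.87 → $95,430.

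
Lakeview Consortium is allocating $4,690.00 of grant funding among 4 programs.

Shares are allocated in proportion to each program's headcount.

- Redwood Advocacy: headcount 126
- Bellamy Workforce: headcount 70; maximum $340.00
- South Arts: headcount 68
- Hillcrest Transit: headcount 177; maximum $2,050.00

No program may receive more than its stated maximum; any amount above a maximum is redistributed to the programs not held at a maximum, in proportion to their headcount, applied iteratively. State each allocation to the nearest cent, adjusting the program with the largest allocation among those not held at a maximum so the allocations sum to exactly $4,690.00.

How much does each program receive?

Headcount total: 441.
Unconstrained shares: Redwood Advocacy 1,340.0000; Bellamy Workforce 744.4444; South Arts 723.1746; Hillcrest Transit 1,882.3810.
Cap binds for Bellamy Workforce ($340.00); remaining pool $4,350.00 reallocated over remaining headcount 371.
Cap binds for Hillcrest Transit ($2,050.00); remaining pool $2,300.00 reallocated over remaining headcount 194.
Remaining shares: Redwood Advocacy 1,493.8144 → $1,493.81; South Arts 806.1856 → $806.19.

Redwood Advocacy: $1,493.81; Bellamy Workforce: $340.00; South Arts: $806.19; Hillcrest Transit: $2,050.00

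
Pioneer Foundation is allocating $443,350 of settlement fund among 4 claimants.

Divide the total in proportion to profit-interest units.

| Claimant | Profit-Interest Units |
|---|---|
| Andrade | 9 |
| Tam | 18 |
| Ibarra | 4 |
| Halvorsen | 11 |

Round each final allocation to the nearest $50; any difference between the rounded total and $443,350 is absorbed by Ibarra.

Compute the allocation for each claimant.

Combined profit-interest units = 42.
Raw shares: Andrade 9/42 × $443,350 = 95,003.57; Tam 18/42 × $443,350 = 190,007.14; Ibarra 4/42 × $443,350 = 42,223.81; Halvorsen 11/42 × $443,350 = 116,115.48.
At nearest $50: Andrade $95,000; Tam $190,000; Ibarra $42,200; Halvorsen $116,100. Sum = $443,300.
Difference $443,350 − $443,300 = +$50 applied to Ibarra: Ibarra becomes $42,250.

Andrade: $95,000; Tam: $190,000; Ibarra: $42,250; Halvorsen: $116,100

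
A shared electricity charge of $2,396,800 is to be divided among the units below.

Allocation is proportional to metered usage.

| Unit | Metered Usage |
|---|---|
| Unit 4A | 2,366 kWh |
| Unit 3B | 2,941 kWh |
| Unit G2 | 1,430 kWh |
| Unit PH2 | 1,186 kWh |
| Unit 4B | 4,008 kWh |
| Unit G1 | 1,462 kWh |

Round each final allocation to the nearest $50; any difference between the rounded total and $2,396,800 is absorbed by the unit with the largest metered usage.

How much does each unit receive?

Metered usage total: 13,393.
Proportional shares: Unit 4A 2,366/13,393 × $2,396,800 = 423,417.37; Unit 3B 2,941/13,393 × $2,396,800 = 526,318.88; Unit G2 1,430/13,393 × $2,396,800 = 255,911.60; Unit PH2 1,186/13,393 × $2,396,800 = 212,245.56; Unit 4B 4,008/13,393 × $2,396,800 = 717,268.30; Unit G1 1,462/13,393 × $2,396,800 = 261,638.29.
After rounding ($50): Unit 4A $423,400; Unit 3B $526,300; Unit G2 $255,900; Unit PH2 $212,250; Unit 4B $717,250; Unit G1 $261,650. Sum = $2,396,750.
Difference $2,396,800 − $2,396,750 = +$50 applied to largest metered usage (Unit 4B): Unit 4B becomes $717,300.

Unit 4A: $423,400 | Unit 3B: $526,300 | Unit G2: $255,900 | Unit PH2: $212,250 | Unit 4B: $717,300 | Unit G1: $261,650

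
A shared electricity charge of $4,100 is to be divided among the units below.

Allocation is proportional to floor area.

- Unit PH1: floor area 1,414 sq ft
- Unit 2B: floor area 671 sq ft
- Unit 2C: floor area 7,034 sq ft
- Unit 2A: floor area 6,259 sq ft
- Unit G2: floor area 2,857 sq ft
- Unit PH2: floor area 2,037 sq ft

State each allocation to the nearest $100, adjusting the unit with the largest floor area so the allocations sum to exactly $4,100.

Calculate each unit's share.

Unit PH1: $300 | Unit 2B: $100 | Unit 2C: $1,400 | Unit 2A: $1,300 | Unit G2: $600 | Unit PH2: $400

Sum of floor area: 1,414 + 671 + 7,034 + 6,259 + 2,857 + 2,037 = 20,272.
Raw shares: Unit PH1 285.98; Unit 2B 135.71; Unit 2C 1,422.62; Unit 2A 1,265.88; Unit G2 577.83; Unit PH2 411.98.
Rounded to nearest $100: Unit PH1 $300; Unit 2B $100; Unit 2C $1,400; Unit 2A $1,300; Unit G2 $600; Unit PH2 $400. Sum = $4,100.
No rounding difference to absorb.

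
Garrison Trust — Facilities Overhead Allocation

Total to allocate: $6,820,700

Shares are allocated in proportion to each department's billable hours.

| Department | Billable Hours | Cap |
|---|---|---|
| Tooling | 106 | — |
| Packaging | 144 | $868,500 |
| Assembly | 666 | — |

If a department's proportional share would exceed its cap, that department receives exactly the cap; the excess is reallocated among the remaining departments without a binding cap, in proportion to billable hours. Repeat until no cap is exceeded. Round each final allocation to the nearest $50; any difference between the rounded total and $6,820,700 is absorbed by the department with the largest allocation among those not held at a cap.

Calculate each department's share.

Billable hours total: 916.
Unconstrained shares: Tooling 789,294.98; Packaging 1,072,249.78; Assembly 4,959,155.24.
Cap binds for Packaging ($868,500); residual $5,952,200 reallocated over remaining billable hours 772.
Shares after redistribution: Tooling 817,270.98 → $817,250; Assembly 5,134,929.02 → $5,134,950.

Tooling: $817,250 · Packaging: $868,500 · Assembly: $5,134,950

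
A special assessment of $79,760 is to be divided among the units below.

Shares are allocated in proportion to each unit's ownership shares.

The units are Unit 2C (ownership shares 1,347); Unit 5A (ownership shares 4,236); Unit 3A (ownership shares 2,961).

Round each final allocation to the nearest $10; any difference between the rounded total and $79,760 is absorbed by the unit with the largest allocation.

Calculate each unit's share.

Total ownership shares = 8,544.
Raw shares: Unit 2C 1,347/8,544 × $79,760 = 12,574.52; Unit 5A 4,236/8,544 × $79,760 = 39,543.93; Unit 3A 2,961/8,544 × $79,760 = 27,641.54.
Rounded to nearest $10: Unit 2C $12,570; Unit 5A $39,540; Unit 3A $27,640. Sum = $79,750.
Difference $79,760 − $79,750 = +$10 applied to largest allocation (Unit 5A): Unit 5A becomes $39,550.

Unit 2C: $12,570 · Unit 5A: $39,550 · Unit 3A: $27,640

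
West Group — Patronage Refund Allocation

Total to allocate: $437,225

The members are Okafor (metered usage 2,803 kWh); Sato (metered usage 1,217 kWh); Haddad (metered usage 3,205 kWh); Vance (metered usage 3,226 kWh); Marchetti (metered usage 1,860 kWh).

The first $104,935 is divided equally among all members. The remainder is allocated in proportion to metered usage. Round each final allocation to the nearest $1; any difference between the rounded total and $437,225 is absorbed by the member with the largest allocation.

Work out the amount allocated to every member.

$104,935 shared equally gives $20,987 per member.
Remainder $332,290 by metered usage (total 12,311): Okafor 75,656.64 → $75,657; Sato 32,848.42 → $32,848; Haddad 86,507.14 → $86,507; Vance 87,073.96 → $87,074; Marchetti 50,203.83 → $50,204.
Totals: Okafor $20,987 + $75,657 = $96,644; Sato $20,987 + $32,848 = $53,835; Haddad $20,987 + $86,507 = $107,494; Vance $20,987 + $87,074 = $108,061; Marchetti $20,987 + $50,204 = $71,191.

Okafor: $96,644 · Sato: $53,835 · Haddad: $107,494 · Vance: $108,061 · Marchetti: $71,191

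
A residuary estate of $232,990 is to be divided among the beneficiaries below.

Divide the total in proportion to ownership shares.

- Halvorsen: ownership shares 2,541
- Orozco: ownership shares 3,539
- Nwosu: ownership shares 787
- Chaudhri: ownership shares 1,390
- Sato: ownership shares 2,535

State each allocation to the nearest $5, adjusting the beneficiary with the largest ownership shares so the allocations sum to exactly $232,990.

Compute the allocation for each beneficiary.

Sum of ownership shares: 10,792.
Raw shares: Halvorsen 2,541/10,792 × $232,990 = 54,858.01; Orozco 3,539/10,792 × $232,990 = 76,403.97; Nwosu 787/10,792 × $232,990 = 16,990.65; Chaudhri 1,390/10,792 × $232,990 = 30,008.90; Sato 2,535/10,792 × $232,990 = 54,728.47.
After rounding ($5): Halvorsen $54,860; Orozco $76,405; Nwosu $16,990; Chaudhri $30,010; Sato $54,730. Sum = $232,995.
Difference $232,990 − $232,995 = −$5 applied to largest ownership shares (Orozco): Orozco becomes $76,400.

Halvorsen: $54,860 | Orozco: $76,400 | Nwosu: $16,990 | Chaudhri: $30,010 | Sato: $54,730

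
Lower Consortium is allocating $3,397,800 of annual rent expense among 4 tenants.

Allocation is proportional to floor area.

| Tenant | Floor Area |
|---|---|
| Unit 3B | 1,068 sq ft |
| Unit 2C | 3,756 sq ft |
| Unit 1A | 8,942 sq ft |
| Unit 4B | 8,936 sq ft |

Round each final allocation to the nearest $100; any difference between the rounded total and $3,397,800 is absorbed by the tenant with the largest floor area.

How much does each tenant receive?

Floor area total: 22,702.
Pro-rata amounts: Unit 3B 1,068/22,702 × $3,397,800 = 159,847.17; Unit 2C 3,756/22,702 × $3,397,800 = 562,159.14; Unit 1A 8,942/22,702 × $3,397,800 = 1,338,345.85; Unit 4B 8,936/22,702 × $3,397,800 = 1,337,447.84.
Rounded to nearest $100: Unit 3B $159,800; Unit 2C $562,200; Unit 1A $1,338,300; Unit 4B $1,337,400. Sum = $3,397,700.
Difference $3,397,800 − $3,397,700 = +$100 applied to largest floor area (Unit 1A): Unit 1A becomes $1,338,400.

Unit 3B: $159,800 · Unit 2C: $562,200 · Unit 1A: $1,338,400 · Unit 4B: $1,337,400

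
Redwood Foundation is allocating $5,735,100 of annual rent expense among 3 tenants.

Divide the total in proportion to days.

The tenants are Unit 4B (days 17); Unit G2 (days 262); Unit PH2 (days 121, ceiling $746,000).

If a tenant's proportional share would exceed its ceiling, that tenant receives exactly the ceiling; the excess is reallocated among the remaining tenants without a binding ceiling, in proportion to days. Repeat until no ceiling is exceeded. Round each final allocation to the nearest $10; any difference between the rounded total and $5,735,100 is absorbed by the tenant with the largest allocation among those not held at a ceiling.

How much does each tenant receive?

Total days = 400.
Proportional shares (ignoring caps): Unit 4B 243,741.75; Unit G2 3,756,490.50; Unit PH2 1,734,867.75.
Cap binds for Unit PH2 ($746,000); balance $4,989,100 reallocated over remaining days 279.
Remaining shares: Unit 4B 303,995.34 → $304,000; Unit G2 4,685,104.66 → $4,685,100.

Unit 4B: $304,000 | Unit G2: $4,685,100 | Unit PH2: $746,000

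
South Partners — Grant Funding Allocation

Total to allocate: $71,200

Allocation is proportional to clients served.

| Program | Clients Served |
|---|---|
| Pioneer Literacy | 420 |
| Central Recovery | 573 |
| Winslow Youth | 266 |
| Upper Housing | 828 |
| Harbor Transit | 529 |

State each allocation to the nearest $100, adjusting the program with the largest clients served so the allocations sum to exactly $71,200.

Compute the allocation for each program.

Total clients served = 420 + 573 + 266 + 828 + 529 = 2,616.
Unrounded shares: Pioneer Literacy 11,431.19; Central Recovery 15,595.41; Winslow Youth 7,239.76; Upper Housing 22,535.78; Harbor Transit 14,397.86.
Rounded to nearest $100: Pioneer Literacy $11,400; Central Recovery $15,600; Winslow Youth $7,200; Upper Housing $22,500; Harbor Transit $14,400. Sum = $71,100.
Difference $71,200 − $71,100 = +$100 applied to largest clients served (Upper Housing): Upper Housing becomes $22,600.

Pioneer Literacy: $11,400 | Central Recovery: $15,600 | Winslow Youth: $7,200 | Upper Housing: $22,600 | Harbor Transit: $14,400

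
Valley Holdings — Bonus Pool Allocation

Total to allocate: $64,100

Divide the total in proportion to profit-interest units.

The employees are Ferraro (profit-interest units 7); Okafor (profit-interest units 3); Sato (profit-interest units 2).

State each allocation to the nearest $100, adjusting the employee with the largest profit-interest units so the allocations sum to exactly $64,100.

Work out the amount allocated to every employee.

Ferraro: $37,400 · Okafor: $16,000 · Sato: $10,700

Combined profit-interest units = 7 + 3 + 2 = 12.
Proportional shares: Ferraro 37,391.67; Okafor 16,025.00; Sato 10,683.33.
Rounded to nearest $100: Ferraro $37,400; Okafor $16,000; Sato $10,700. Sum = $64,100.
Rounded total matches; no reconciliation needed.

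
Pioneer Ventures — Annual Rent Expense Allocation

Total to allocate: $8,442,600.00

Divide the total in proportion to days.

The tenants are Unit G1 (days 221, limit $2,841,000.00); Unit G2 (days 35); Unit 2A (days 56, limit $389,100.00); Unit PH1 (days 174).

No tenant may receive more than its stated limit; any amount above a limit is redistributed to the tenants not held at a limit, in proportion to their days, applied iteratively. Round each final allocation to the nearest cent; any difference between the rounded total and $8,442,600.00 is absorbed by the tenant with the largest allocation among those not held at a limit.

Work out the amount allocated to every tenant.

Unit G1: $2,841,000.00 | Unit G2: $872,906.70 | Unit 2A: $389,100.00 | Unit PH1: $4,339,593.30

Days total: 486.
Unconstrained shares: Unit G1 3,839,124.6914; Unit G2 608,006.1728; Unit 2A 972,809.8765; Unit PH1 3,022,659.2593.
Held at cap: Unit G1 ($2,841,000.00), Unit 2A ($389,100.00); residual $5,212,500.00 reallocated over remaining days 209.
Redistributed shares: Unit G2 872,906.6986 → $872,906.70; Unit PH1 4,339,593.3014 → $4,339,593.30.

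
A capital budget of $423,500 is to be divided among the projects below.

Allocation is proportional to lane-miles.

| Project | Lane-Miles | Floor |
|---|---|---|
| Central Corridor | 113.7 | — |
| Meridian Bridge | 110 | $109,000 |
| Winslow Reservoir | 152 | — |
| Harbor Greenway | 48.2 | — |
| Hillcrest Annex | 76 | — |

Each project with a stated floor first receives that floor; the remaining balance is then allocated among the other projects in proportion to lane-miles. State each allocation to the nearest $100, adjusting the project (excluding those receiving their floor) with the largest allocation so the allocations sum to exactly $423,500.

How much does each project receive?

Central Corridor: $91,700 | Meridian Bridge: $109,000 | Winslow Reservoir: $122,600 | Harbor Greenway: $38,900 | Hillcrest Annex: $61,300

Fund the minimums — Meridian Bridge $109,000. Balance $314,500.
Balance split over remaining lane-miles 389.9: Central Corridor 91,712.36 → $91,700; Winslow Reservoir 122,605.80 → $122,600; Harbor Greenway 38,878.94 → $38,900; Hillcrest Annex 61,302.90 → $61,300.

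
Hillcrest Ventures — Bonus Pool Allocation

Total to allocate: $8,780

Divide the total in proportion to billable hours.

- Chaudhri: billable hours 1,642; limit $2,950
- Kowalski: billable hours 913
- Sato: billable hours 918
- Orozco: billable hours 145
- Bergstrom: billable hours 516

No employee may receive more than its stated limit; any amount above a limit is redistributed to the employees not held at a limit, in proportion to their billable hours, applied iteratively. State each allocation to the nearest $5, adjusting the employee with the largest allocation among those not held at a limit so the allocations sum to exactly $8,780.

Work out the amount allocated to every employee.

Chaudhri: $2,950; Kowalski: $2,135; Sato: $2,150; Orozco: $340; Bergstrom: $1,205

Total billable hours = 4,134.
Pro-rata shares before constraints: Chaudhri 3,487.36; Kowalski 1,939.08; Sato 1,949.70; Orozco 307.96; Bergstrom 1,095.91.
Held at cap: Chaudhri ($2,950); remaining pool $5,830 reallocated over remaining billable hours 2,492.
Remaining shares: Kowalski 2,135.95 → $2,135; Sato 2,147.65 → $2,150; Orozco 339.23 → $340; Bergstrom 1,207.17 → $1,205.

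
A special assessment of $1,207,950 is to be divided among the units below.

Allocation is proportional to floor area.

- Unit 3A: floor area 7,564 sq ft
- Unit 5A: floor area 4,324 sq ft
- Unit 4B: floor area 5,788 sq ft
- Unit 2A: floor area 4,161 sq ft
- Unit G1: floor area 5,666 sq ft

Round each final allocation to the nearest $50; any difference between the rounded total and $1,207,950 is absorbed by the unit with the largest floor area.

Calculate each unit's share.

Unit 3A: $332,250 · Unit 5A: $189,900 · Unit 4B: $254,200 · Unit 2A: $182,750 · Unit G1: $248,850

Combined floor area = 27,503.
Unrounded shares: Unit 3A 7,564/27,503 × $1,207,950 = 332,215.90; Unit 5A 4,324/27,503 × $1,207,950 = 189,912.95; Unit 4B 5,788/27,503 × $1,207,950 = 254,212.80; Unit 2A 4,161/27,503 × $1,207,950 = 182,753.88; Unit G1 5,666/27,503 × $1,207,950 = 248,854.48.
Rounded to nearest $50: Unit 3A $332,200; Unit 5A $189,900; Unit 4B $254,200; Unit 2A $182,750; Unit G1 $248,850. Sum = $1,207,900.
Difference $1,207,950 − $1,207,900 = +$50 applied to largest floor area (Unit 3A): Unit 3A becomes $332,250.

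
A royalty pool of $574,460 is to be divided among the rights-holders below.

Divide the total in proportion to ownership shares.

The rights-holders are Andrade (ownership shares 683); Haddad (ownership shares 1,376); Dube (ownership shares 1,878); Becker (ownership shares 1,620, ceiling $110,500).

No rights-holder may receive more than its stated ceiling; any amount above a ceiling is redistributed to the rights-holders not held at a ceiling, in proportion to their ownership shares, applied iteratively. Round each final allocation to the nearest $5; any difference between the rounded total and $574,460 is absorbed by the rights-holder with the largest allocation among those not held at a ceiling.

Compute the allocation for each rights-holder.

Total ownership shares = 5,557.
Pro-rata shares before constraints: Andrade 70,605.75; Haddad 142,245.27; Dube 194,139.98; Becker 167,468.99.
Cap binds for Becker ($110,500); remaining pool $463,960 reallocated over remaining ownership shares 3,937.
Remaining shares: Andrade 80,488.87 → $80,490; Haddad 162,156.20 → $162,155; Dube 221,314.93 → $221,315.

Andrade: $80,490 · Haddad: $162,155 · Dube: $221,315 · Becker: $110,500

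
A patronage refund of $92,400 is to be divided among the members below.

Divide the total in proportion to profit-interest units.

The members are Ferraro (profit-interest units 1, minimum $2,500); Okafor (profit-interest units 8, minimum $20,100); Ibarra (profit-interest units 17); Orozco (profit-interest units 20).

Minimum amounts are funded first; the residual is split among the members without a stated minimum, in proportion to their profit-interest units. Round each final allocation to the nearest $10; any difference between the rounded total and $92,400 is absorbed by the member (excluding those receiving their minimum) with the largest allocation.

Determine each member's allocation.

Fund the minimums — Ferraro $2,500; Okafor $20,100. Residual $69,800.
Residual split over remaining profit-interest units 37: Ibarra 32,070.27 → $32,070; Orozco 37,729.73 → $37,730.

Ferraro: $2,500 | Okafor: $20,100 | Ibarra: $32,070 | Orozco: $37,730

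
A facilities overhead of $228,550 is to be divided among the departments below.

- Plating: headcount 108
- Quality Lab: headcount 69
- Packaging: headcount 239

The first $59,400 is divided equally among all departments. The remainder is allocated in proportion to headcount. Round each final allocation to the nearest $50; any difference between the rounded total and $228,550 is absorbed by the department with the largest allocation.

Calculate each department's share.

First tranche $59,400 split equally: $19,800 each.
Remainder $169,150 by headcount (total 416): Plating 43,913.94 → $43,900; Quality Lab 28,056.13 → $28,050; Packaging 97,179.93 → $97,200.
Totals: Plating $19,800 + $43,900 = $63,700; Quality Lab $19,800 + $28,050 = $47,850; Packaging $19,800 + $97,200 = $117,000.

Plating: $63,700; Quality Lab: $47,850; Packaging: $117,000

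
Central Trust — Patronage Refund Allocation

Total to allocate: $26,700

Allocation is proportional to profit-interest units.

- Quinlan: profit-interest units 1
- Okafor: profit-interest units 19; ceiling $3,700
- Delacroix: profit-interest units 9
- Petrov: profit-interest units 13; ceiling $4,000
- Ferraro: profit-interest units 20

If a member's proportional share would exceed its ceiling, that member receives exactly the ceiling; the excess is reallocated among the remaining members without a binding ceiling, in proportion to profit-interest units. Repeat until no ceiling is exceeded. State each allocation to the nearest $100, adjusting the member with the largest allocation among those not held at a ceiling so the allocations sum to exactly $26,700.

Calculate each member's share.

Quinlan: $600 · Okafor: $3,700 · Delacroix: $5,700 · Petrov: $4,000 · Ferraro: $12,700

Total profit-interest units = 62.
Proportional shares (ignoring caps): Quinlan 430.65; Okafor 8,182.26; Delacroix 3,875.81; Petrov 5,598.39; Ferraro 8,612.90.
Held at cap: Okafor ($3,700), Petrov ($4,000); remaining pool $19,000 reallocated over remaining profit-interest units 30.
Redistributed shares: Quinlan 633.33 → $600; Delacroix 5,700.00 → $5,700; Ferraro 12,666.67 → $12,700.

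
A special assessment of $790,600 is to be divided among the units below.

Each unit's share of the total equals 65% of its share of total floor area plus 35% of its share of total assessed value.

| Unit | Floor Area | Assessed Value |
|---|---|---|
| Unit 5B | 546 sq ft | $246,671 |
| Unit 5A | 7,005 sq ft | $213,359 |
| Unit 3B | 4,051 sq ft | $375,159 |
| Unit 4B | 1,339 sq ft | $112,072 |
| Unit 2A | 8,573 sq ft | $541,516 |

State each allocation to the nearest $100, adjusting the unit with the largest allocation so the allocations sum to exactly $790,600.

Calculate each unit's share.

Floor area total 21,514; assessed value total 1,488,777.
Combined weights (65% floor area + 35% assessed value): Unit 5B 0.0745; Unit 5A 0.2618; Unit 3B 0.2106; Unit 4B 0.0668; Unit 2A 0.3863.
Pro-rata amounts: Unit 5B 58,889.17; Unit 5A 206,979.33; Unit 3B 166,491.97; Unit 4B 52,813.91; Unit 2A 305,425.62.
Rounded to nearest $100: Unit 5B $58,900; Unit 5A $207,000; Unit 3B $166,500; Unit 4B $52,800; Unit 2A $305,400. Sum = $790,600.
Sum already equals the total — no adjustment.

Unit 5B: $58,900 · Unit 5A: $207,000 · Unit 3B: $166,500 · Unit 4B: $52,800 · Unit 2A: $305,400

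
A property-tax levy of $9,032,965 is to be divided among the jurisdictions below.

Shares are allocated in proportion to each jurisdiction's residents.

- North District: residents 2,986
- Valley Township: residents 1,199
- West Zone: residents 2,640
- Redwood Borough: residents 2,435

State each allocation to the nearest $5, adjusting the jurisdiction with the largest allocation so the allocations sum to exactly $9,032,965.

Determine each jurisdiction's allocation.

Total residents = 9,260.
Pro-rata amounts: North District 2,986/9,260 × $9,032,965 = 2,912,789.79; Valley Township 1,199/9,260 × $9,032,965 = 1,169,603.14; West Zone 2,640/9,260 × $9,032,965 = 2,575,272.96; Redwood Borough 2,435/9,260 × $9,032,965 = 2,375,299.11.
Rounded to nearest $5: North District $2,912,790; Valley Township $1,169,605; West Zone $2,575,275; Redwood Borough $2,375,300. Sum = $9,032,970.
Difference $9,032,965 − $9,032,970 = −$5 applied to largest allocation (North District): North District becomes $2,912,785.

North District: $2,912,785 | Valley Township: $1,169,605 | West Zone: $2,575,275 | Redwood Borough: $2,375,300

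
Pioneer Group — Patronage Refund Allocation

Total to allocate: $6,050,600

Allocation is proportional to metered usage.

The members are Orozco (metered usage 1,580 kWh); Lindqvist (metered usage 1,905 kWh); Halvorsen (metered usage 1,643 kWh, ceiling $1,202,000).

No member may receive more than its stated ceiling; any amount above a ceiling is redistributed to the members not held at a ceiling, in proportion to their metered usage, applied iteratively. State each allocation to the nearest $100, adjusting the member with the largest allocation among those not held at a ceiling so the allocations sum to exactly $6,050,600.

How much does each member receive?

Orozco: $2,198,200; Lindqvist: $2,650,400; Halvorsen: $1,202,000

Combined metered usage = 5,128.
Proportional shares (ignoring caps): Orozco 1,864,264.43; Lindqvist 2,247,736.54; Halvorsen 1,938,599.02.
Capped: Halvorsen ($1,202,000); residual $4,848,600 reallocated over remaining metered usage 3,485.
Remaining shares: Orozco 2,198,217.50 → $2,198,200; Lindqvist 2,650,382.50 → $2,650,400.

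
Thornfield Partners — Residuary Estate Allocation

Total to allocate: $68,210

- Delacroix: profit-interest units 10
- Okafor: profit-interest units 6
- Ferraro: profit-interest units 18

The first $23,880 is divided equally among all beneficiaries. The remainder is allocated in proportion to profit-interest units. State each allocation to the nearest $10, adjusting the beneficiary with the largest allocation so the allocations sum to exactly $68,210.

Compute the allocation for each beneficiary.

Delacroix: $21,000 | Okafor: $15,780 | Ferraro: $31,430

$23,880 shared equally gives $7,960 per beneficiary.
Remainder $44,330 by profit-interest units (total 34): Delacroix 13,038.24 → $13,040; Okafor 7,822.94 → $7,820; Ferraro 23,468.82 → $23,470.
Totals: Delacroix $7,960 + $13,040 = $21,000; Okafor $7,960 + $7,820 = $15,780; Ferraro $7,960 + $23,470 = $31,430.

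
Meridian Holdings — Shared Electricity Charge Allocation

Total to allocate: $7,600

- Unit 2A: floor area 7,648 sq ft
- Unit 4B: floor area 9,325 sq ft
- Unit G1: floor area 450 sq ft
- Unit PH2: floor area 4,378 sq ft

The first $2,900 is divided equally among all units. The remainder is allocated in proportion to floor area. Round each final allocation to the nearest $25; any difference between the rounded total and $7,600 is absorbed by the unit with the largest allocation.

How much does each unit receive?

Unit 2A: $2,375; Unit 4B: $2,725; Unit G1: $825; Unit PH2: $1,675

$2,900 shared equally gives $725 per unit.
Remainder $4,700 by floor area (total 21,801): Unit 2A 1,648.81 → $1,650; Unit 4B 2,010.34 → $2,000; Unit G1 97.01 → $100; Unit PH2 943.84 → $950.
Totals: Unit 2A $725 + $1,650 = $2,375; Unit 4B $725 + $2,000 = $2,725; Unit G1 $725 + $100 = $825; Unit PH2 $725 + $950 = $1,675.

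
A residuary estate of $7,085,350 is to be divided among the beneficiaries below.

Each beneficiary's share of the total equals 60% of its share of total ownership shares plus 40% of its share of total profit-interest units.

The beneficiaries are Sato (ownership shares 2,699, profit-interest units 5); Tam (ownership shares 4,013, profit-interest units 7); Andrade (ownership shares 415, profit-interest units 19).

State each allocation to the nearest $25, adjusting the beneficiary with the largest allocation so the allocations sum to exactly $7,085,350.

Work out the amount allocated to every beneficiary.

Totals — ownership shares 7,127, profit-interest units 31.
Blended shares (60% ownership shares + 40% profit-interest units): Sato 0.2917; Tam 0.4282; Andrade 0.2801.
Raw shares: Sato 2,067,055.62; Tam 3,033,695.98; Andrade 1,984,598.40.
At nearest $25: Sato $2,067,050; Tam $3,033,700; Andrade $1,984,600. Sum = $7,085,350.
No rounding difference to absorb.

Sato: $2,067,050; Tam: $3,033,700; Andrade: $1,984,600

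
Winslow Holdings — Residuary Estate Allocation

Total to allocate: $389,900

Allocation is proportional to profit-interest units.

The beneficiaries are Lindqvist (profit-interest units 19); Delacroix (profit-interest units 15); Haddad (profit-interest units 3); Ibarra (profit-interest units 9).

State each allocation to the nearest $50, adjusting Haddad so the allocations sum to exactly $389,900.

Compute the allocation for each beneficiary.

Profit-interest units total: 46.
Raw shares: Lindqvist 19/46 × $389,900 = 161,045.65; Delacroix 15/46 × $389,900 = 127,141.30; Haddad 3/46 × $389,900 = 25,428.26; Ibarra 9/46 × $389,900 = 76,284.78.
At nearest $50: Lindqvist $161,050; Delacroix $127,150; Haddad $25,450; Ibarra $76,300. Sum = $389,950.
Difference $389,900 − $389,950 = −$50 applied to Haddad: Haddad becomes $25,400.

Lindqvist: $161,050 | Delacroix: $127,150 | Haddad: $25,400 | Ibarra: $76,300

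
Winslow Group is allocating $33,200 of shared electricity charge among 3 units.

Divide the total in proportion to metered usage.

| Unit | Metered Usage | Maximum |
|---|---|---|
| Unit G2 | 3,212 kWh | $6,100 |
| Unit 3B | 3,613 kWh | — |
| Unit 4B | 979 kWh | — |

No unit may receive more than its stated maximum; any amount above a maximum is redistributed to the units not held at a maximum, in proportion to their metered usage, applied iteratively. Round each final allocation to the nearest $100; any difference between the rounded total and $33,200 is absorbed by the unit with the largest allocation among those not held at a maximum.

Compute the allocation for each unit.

Metered usage total: 7,804.
Proportional shares (ignoring caps): Unit G2 13,664.58; Unit 3B 15,370.53; Unit 4B 4,164.89.
Held at cap: Unit G2 ($6,100); remaining pool $27,100 reallocated over remaining metered usage 4,592.
Remaining shares: Unit 3B 21,322.36 → $21,300; Unit 4B 5,777.64 → $5,800.

Unit G2: $6,100 · Unit 3B: $21,300 · Unit 4B: $5,800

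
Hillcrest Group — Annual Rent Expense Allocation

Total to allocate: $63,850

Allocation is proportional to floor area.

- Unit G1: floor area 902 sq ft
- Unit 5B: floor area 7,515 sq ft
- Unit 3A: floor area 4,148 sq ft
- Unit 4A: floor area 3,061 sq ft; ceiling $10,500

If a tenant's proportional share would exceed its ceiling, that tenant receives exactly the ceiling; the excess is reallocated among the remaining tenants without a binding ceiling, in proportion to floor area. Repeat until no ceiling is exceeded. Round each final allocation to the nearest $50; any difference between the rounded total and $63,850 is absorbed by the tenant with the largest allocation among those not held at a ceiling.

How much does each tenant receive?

Sum of floor area: 15,626.
Proportional shares (ignoring caps): Unit G1 3,685.70; Unit 5B 30,707.33; Unit 3A 16,949.30; Unit 4A 12,507.67.
Cap binds for Unit 4A ($10,500); remaining pool $53,350 reallocated over remaining floor area 12,565.
Redistributed shares: Unit G1 3,829.82 → $3,850; Unit 5B 31,908.10 → $31,900; Unit 3A 17,612.08 → $17,600.

Unit G1: $3,850; Unit 5B: $31,900; Unit 3A: $17,600; Unit 4A: $10,500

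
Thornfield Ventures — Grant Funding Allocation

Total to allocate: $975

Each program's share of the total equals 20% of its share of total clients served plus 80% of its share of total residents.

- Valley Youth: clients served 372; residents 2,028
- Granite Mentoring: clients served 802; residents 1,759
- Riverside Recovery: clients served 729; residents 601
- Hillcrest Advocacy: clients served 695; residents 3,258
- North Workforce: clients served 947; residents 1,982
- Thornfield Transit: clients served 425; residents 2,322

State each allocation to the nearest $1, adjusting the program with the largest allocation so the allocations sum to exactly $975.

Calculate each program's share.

Valley Youth: $151 · Granite Mentoring: $154 · Riverside Recovery: $75 · Hillcrest Advocacy: $247 · North Workforce: $176 · Thornfield Transit: $172

Clients served total 3,970; residents total 11,950.
Composite weights (20% clients served + 80% residents): Valley Youth 0.1545; Granite Mentoring 0.1582; Riverside Recovery 0.0770; Hillcrest Advocacy 0.2531; North Workforce 0.1804; Thornfield Transit 0.1769.
Proportional shares: Valley Youth 150.64; Granite Mentoring 154.21; Riverside Recovery 75.04; Hillcrest Advocacy 246.79; North Workforce 175.88; Thornfield Transit 172.44.
Rounded to nearest $1: Valley Youth $151; Granite Mentoring $154; Riverside Recovery $75; Hillcrest Advocacy $247; North Workforce $176; Thornfield Transit $172. Sum = $975.
Rounded total matches; no reconciliation needed.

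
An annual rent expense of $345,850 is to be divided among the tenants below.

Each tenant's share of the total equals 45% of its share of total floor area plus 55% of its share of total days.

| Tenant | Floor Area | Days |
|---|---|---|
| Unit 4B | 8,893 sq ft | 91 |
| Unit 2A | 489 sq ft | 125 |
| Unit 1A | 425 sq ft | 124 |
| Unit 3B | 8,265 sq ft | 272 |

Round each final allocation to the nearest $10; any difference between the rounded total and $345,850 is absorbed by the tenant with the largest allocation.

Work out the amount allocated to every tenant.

Totals — floor area 18,072, days 612.
Blended shares (45% floor area + 55% days): Unit 4B 0.3032; Unit 2A 0.1245; Unit 1A 0.1220; Unit 3B 0.4502.
Proportional shares: Unit 4B 104,868.74; Unit 2A 43,062.79; Unit 1A 42,200.82; Unit 3B 155,717.66.
After rounding ($10): Unit 4B $104,870; Unit 2A $43,060; Unit 1A $42,200; Unit 3B $155,720. Sum = $345,850.
Sum already equals the total — no adjustment.

Unit 4B: $104,870; Unit 2A: $43,060; Unit 1A: $42,200; Unit 3B: $155,720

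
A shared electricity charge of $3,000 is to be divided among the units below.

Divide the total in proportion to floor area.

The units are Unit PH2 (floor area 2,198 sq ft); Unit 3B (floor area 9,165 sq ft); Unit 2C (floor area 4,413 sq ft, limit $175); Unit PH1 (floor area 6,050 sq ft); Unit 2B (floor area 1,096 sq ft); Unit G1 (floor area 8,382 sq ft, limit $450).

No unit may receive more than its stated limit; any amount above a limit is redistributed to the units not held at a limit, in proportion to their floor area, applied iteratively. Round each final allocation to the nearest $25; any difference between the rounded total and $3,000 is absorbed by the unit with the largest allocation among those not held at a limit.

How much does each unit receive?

Floor area total: 31,304.
Pro-rata shares before constraints: Unit PH2 210.64; Unit 3B 878.32; Unit 2C 422.92; Unit PH1 579.80; Unit 2B 105.03; Unit G1 803.28.
Cap binds for Unit 2C ($175), Unit G1 ($450); residual $2,375 reallocated over remaining floor area 18,509.
Remaining shares: Unit PH2 282.04 → $275; Unit 3B 1,176.02 → $1,175; Unit PH1 776.31 → $775; Unit 2B 140.63 → $150.

Unit PH2: $275; Unit 3B: $1,175; Unit 2C: $175; Unit PH1: $775; Unit 2B: $150; Unit G1: $450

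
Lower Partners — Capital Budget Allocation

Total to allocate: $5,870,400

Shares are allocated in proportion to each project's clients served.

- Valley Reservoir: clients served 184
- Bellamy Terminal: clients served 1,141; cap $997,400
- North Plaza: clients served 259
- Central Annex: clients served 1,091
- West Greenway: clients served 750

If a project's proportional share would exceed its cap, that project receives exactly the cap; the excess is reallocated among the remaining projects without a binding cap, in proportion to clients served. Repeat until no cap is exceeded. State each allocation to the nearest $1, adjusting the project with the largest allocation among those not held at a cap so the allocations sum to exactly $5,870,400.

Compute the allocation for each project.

Combined clients served = 3,425.
Unconstrained shares: Valley Reservoir 315,373.31; Bellamy Terminal 1,955,657.34; North Plaza 443,922.22; Central Annex 1,869,958.07; West Greenway 1,285,489.05.
Held at cap: Bellamy Terminal ($997,400); residual $4,873,000 reallocated over remaining clients served 2,284.
Remaining shares: Valley Reservoir 392,570.93 → $392,571; North Plaza 552,586.25 → $552,586; Central Annex 2,327,689.58 → $2,327,690; West Greenway 1,600,153.24 → $1,600,153.

Valley Reservoir: $392,571 | Bellamy Terminal: $997,400 | North Plaza: $552,586 | Central Annex: $2,327,690 | West Greenway: $1,600,153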